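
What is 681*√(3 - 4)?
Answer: 681*I ≈ 681.0*I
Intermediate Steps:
681*√(3 - 4) = 681*√(-1) = 681*I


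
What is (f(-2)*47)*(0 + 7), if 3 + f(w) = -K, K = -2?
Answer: -329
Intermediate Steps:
f(w) = -1 (f(w) = -3 - 1*(-2) = -3 + 2 = -1)
(f(-2)*47)*(0 + 7) = (-1*47)*(0 + 7) = -47*7 = -329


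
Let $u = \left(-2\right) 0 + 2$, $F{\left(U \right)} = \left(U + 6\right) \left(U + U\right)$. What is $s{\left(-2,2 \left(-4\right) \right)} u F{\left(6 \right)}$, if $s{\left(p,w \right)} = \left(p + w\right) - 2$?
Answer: $-3456$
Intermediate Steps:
$s{\left(p,w \right)} = -2 + p + w$
$F{\left(U \right)} = 2 U \left(6 + U\right)$ ($F{\left(U \right)} = \left(6 + U\right) 2 U = 2 U \left(6 + U\right)$)
$u = 2$ ($u = 0 + 2 = 2$)
$s{\left(-2,2 \left(-4\right) \right)} u F{\left(6 \right)} = \left(-2 - 2 + 2 \left(-4\right)\right) 2 \cdot 2 \cdot 6 \left(6 + 6\right) = \left(-2 - 2 - 8\right) 2 \cdot 2 \cdot 6 \cdot 12 = \left(-12\right) 2 \cdot 144 = \left(-24\right) 144 = -3456$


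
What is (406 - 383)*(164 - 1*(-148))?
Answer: 7176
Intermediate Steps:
(406 - 383)*(164 - 1*(-148)) = 23*(164 + 148) = 23*312 = 7176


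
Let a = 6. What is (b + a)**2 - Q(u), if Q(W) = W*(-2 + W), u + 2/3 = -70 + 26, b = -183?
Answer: 263201/9 ≈ 29245.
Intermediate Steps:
u = -134/3 (u = -2/3 + (-70 + 26) = -2/3 - 44 = -134/3 ≈ -44.667)
(b + a)**2 - Q(u) = (-183 + 6)**2 - (-134)*(-2 - 134/3)/3 = (-177)**2 - (-134)*(-140)/(3*3) = 31329 - 1*18760/9 = 31329 - 18760/9 = 263201/9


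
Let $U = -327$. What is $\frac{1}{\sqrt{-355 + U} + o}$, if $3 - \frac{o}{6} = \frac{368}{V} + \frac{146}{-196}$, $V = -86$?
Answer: $\frac{213731973}{13317574939} - \frac{4439449 i \sqrt{682}}{13317574939} \approx 0.016049 - 0.0087055 i$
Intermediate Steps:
$o = \frac{101439}{2107}$ ($o = 18 - 6 \left(\frac{368}{-86} + \frac{146}{-196}\right) = 18 - 6 \left(368 \left(- \frac{1}{86}\right) + 146 \left(- \frac{1}{196}\right)\right) = 18 - 6 \left(- \frac{184}{43} - \frac{73}{98}\right) = 18 - - \frac{63513}{2107} = 18 + \frac{63513}{2107} = \frac{101439}{2107} \approx 48.144$)
$\frac{1}{\sqrt{-355 + U} + o} = \frac{1}{\sqrt{-355 - 327} + \frac{101439}{2107}} = \frac{1}{\sqrt{-682} + \frac{101439}{2107}} = \frac{1}{i \sqrt{682} + \frac{101439}{2107}} = \frac{1}{\frac{101439}{2107} + i \sqrt{682}}$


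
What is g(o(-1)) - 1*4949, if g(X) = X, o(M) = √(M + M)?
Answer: -4949 + I*√2 ≈ -4949.0 + 1.4142*I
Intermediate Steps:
o(M) = √2*√M (o(M) = √(2*M) = √2*√M)
g(o(-1)) - 1*4949 = √2*√(-1) - 1*4949 = √2*I - 4949 = I*√2 - 4949 = -4949 + I*√2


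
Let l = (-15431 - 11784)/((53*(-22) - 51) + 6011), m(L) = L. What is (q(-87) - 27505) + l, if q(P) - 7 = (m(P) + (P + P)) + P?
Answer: -133520939/4794 ≈ -27852.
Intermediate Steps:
q(P) = 7 + 4*P (q(P) = 7 + ((P + (P + P)) + P) = 7 + ((P + 2*P) + P) = 7 + (3*P + P) = 7 + 4*P)
l = -27215/4794 (l = -27215/((-1166 - 51) + 6011) = -27215/(-1217 + 6011) = -27215/4794 ≈ -5.6769)
(q(-87) - 27505) + l = ((7 + 4*(-87)) - 27505) - 27215/4794 = ((7 - 348) - 27505) - 27215/4794 = (-341 - 27505) - 27215/4794 = -27846 - 27215/4794 = -133520939/4794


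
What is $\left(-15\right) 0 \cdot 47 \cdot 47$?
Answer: $0$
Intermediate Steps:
$\left(-15\right) 0 \cdot 47 \cdot 47 = 0 \cdot 47 \cdot 47 = 0 \cdot 47 = 0$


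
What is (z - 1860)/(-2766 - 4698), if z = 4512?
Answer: -221/622 ≈ -0.35531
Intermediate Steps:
(z - 1860)/(-2766 - 4698) = (4512 - 1860)/(-2766 - 4698) = 2652/(-7464) = 2652*(-1/7464) = -221/622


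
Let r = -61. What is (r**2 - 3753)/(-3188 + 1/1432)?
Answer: 45824/4565215 ≈ 0.010038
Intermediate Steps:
(r**2 - 3753)/(-3188 + 1/1432) = ((-61)**2 - 3753)/(-3188 + 1/1432) = (3721 - 3753)/(-3188 + 1/1432) = -32/(-4565215/1432) = -32*(-1432/4565215) = 45824/4565215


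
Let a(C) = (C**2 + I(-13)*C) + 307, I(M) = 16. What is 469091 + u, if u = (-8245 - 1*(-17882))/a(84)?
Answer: 4084384974/8707 ≈ 4.6909e+5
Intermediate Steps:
a(C) = 307 + C**2 + 16*C (a(C) = (C**2 + 16*C) + 307 = 307 + C**2 + 16*C)
u = 9637/8707 (u = (-8245 - 1*(-17882))/(307 + 84**2 + 16*84) = (-8245 + 17882)/(307 + 7056 + 1344) = 9637/8707 ≈ 1.1068)
469091 + u = 469091 + 9637/8707 = 4084384974/8707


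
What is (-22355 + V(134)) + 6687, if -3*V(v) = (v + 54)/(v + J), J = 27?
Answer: -7567832/483 ≈ -15668.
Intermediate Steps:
V(v) = -(54 + v)/(3*(27 + v)) (V(v) = -(v + 54)/(3*(v + 27)) = -(54 + v)/(3*(27 + v)))
(-22355 + V(134)) + 6687 = (-22355 + (-54 - 1*134)/(3*(27 + 134))) + 6687 = (-22355 + (⅓)*(-54 - 134)/161) + 6687 = (-22355 + (⅓)*(1/161)*(-188)) + 6687 = (-22355 - 188/483) + 6687 = -10797653/483 + 6687 = -7567832/483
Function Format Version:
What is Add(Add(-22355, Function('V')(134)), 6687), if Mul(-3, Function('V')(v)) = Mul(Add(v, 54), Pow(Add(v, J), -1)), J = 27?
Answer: Rational(-7567832, 483) ≈ -15668.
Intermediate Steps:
Function('V')(v) = Mul(Rational(-1, 3), Pow(Add(27, v), -1), Add(54, v)) (Function('V')(v) = Mul(Rational(-1, 3), Mul(Add(v, 54), Pow(Add(v, 27), -1))) = Mul(Rational(-1, 3), Mul(Add(54, v), Pow(Add(27, v), -1))) = Mul(Rational(-1, 3), Mul(Pow(Add(27, v), -1), Add(54, v))) = Mul(Rational(-1, 3), Pow(Add(27, v), -1), Add(54, v)))
Add(Add(-22355, Function('V')(134)), 6687) = Add(Add(-22355, Mul(Rational(1, 3), Pow(Add(27, 134), -1), Add(-54, Mul(-1, 134)))), 6687) = Add(Add(-22355, Mul(Rational(1, 3), Pow(161, -1), Add(-54, -134))), 6687) = Add(Add(-22355, Mul(Rational(1, 3), Rational(1, 161), -188)), 6687) = Add(Add(-22355, Rational(-188, 483)), 6687) = Add(Rational(-10797653, 483), 6687) = Rational(-7567832, 483)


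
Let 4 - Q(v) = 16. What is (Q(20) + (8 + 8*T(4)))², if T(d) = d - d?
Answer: 16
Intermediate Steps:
T(d) = 0
Q(v) = -12 (Q(v) = 4 - 1*16 = 4 - 16 = -12)
(Q(20) + (8 + 8*T(4)))² = (-12 + (8 + 8*0))² = (-12 + (8 + 0))² = (-12 + 8)² = (-4)² = 16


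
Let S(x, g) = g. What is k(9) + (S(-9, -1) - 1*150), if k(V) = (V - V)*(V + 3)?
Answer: -151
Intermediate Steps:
k(V) = 0 (k(V) = 0*(3 + V) = 0)
k(9) + (S(-9, -1) - 1*150) = 0 + (-1 - 1*150) = 0 + (-1 - 150) = 0 - 151 = -151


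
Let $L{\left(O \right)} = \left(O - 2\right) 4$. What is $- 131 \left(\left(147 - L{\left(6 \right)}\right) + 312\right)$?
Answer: $-58033$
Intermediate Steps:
$L{\left(O \right)} = -8 + 4 O$ ($L{\left(O \right)} = \left(-2 + O\right) 4 = -8 + 4 O$)
$- 131 \left(\left(147 - L{\left(6 \right)}\right) + 312\right) = - 131 \left(\left(147 - \left(-8 + 4 \cdot 6\right)\right) + 312\right) = - 131 \left(\left(147 - \left(-8 + 24\right)\right) + 312\right) = - 131 \left(\left(147 - 16\right) + 312\right) = - 131 \left(131 + 312\right) = \left(-131\right) 443 = -58033$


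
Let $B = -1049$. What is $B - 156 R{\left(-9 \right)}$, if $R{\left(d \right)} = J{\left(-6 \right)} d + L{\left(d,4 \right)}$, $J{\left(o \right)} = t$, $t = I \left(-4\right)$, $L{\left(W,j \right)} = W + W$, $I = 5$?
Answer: $-26321$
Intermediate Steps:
$L{\left(W,j \right)} = 2 W$
$t = -20$ ($t = 5 \left(-4\right) = -20$)
$J{\left(o \right)} = -20$
$R{\left(d \right)} = - 18 d$ ($R{\left(d \right)} = - 20 d + 2 d = - 18 d$)
$B - 156 R{\left(-9 \right)} = -1049 - 156 \left(\left(-18\right) \left(-9\right)\right) = -1049 - 25272 = -26321$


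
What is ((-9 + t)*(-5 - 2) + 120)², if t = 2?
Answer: 28561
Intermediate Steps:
((-9 + t)*(-5 - 2) + 120)² = ((-9 + 2)*(-5 - 2) + 120)² = (-7*(-7) + 120)² = (49 + 120)² = 169² = 28561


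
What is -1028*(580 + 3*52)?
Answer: -756608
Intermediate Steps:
-1028*(580 + 3*52) = -1028*(580 + 156) = -1028*736 = -756608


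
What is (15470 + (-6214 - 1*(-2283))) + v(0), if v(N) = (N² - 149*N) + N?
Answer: 11539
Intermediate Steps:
v(N) = N² - 148*N
(15470 + (-6214 - 1*(-2283))) + v(0) = (15470 + (-6214 - 1*(-2283))) + 0*(-148 + 0) = (15470 + (-6214 + 2283)) + 0*(-148) = (15470 - 3931) + 0 = 11539 + 0 = 11539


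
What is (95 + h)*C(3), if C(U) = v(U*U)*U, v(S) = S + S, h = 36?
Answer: 7074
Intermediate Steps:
v(S) = 2*S
C(U) = 2*U³ (C(U) = (2*(U*U))*U = (2*U²)*U = 2*U³)
(95 + h)*C(3) = (95 + 36)*(2*3³) = 131*(2*27) = 131*54 = 7074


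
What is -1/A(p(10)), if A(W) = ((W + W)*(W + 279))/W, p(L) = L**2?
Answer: -1/758 ≈ -0.0013193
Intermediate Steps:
A(W) = 558 + 2*W (A(W) = ((2*W)*(279 + W))/W = (2*W*(279 + W))/W = 558 + 2*W)
-1/A(p(10)) = -1/(558 + 2*10**2) = -1/(558 + 2*100) = -1/(558 + 200) = -1/758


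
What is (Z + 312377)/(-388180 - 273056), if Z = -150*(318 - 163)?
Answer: -289127/661236 ≈ -0.43725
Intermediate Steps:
Z = -23250 (Z = -150*155 = -23250)
(Z + 312377)/(-388180 - 273056) = (-23250 + 312377)/(-388180 - 273056) = 289127/(-661236) = 289127*(-1/661236) = -289127/661236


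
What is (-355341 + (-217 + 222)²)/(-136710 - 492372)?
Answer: 177658/314541 ≈ 0.56482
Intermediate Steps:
(-355341 + (-217 + 222)²)/(-136710 - 492372) = (-355341 + 5²)/(-629082) = (-355341 + 25)*(-1/629082) = -355316*(-1/629082) = 177658/314541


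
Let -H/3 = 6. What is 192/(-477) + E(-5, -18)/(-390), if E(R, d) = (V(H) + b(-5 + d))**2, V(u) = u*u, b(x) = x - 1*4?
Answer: -4683397/20670 ≈ -226.58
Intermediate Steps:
H = -18 (H = -3*6 = -18)
b(x) = -4 + x (b(x) = x - 4 = -4 + x)
V(u) = u**2
E(R, d) = (315 + d)**2 (E(R, d) = ((-18)**2 + (-4 + (-5 + d)))**2 = (324 + (-9 + d))**2 = (315 + d)**2)
192/(-477) + E(-5, -18)/(-390) = 192/(-477) + (315 - 18)**2/(-390) = 192*(-1/477) + 297**2*(-1/390) = -64/159 + 88209*(-1/390) = -64/159 - 29403/130 = -4683397/20670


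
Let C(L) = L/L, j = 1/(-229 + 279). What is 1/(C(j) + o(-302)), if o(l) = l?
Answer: -1/301 ≈ -0.0033223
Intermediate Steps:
j = 1/50 ≈ 0.020000
C(L) = 1
1/(C(j) + o(-302)) = 1/(1 - 302) = 1/(-301) = -1/301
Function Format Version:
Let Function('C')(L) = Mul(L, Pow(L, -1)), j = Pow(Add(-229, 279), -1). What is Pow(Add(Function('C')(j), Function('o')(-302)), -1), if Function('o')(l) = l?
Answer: Rational(-1, 301) ≈ -0.0033223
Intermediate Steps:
j = Rational(1, 50) (j = Pow(50, -1) = Rational(1, 50) ≈ 0.020000)
Function('C')(L) = 1
Pow(Add(Function('C')(j), Function('o')(-302)), -1) = Pow(Add(1, -302), -1) = Pow(-301, -1) = Rational(-1, 301)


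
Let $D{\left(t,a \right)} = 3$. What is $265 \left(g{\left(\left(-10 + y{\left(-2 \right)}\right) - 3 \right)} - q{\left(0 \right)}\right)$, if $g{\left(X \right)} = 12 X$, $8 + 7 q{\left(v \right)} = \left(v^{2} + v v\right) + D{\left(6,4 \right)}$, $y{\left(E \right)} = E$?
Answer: $- \frac{332575}{7} \approx -47511.0$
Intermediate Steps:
$q{\left(v \right)} = - \frac{5}{7} + \frac{2 v^{2}}{7}$ ($q{\left(v \right)} = - \frac{8}{7} + \frac{\left(v^{2} + v v\right) + 3}{7} = - \frac{8}{7} + \frac{\left(v^{2} + v^{2}\right) + 3}{7} = - \frac{8}{7} + \frac{2 v^{2} + 3}{7} = - \frac{8}{7} + \frac{3 + 2 v^{2}}{7} = - \frac{8}{7} + \left(\frac{3}{7} + \frac{2 v^{2}}{7}\right) = - \frac{5}{7} + \frac{2 v^{2}}{7}$)
$265 \left(g{\left(\left(-10 + y{\left(-2 \right)}\right) - 3 \right)} - q{\left(0 \right)}\right) = 265 \left(12 \left(\left(-10 - 2\right) - 3\right) - \left(- \frac{5}{7} + \frac{2 \cdot 0^{2}}{7}\right)\right) = 265 \left(12 \left(-12 - 3\right) - \left(- \frac{5}{7} + \frac{2}{7} \cdot 0\right)\right) = 265 \left(12 \left(-15\right) - \left(- \frac{5}{7} + 0\right)\right) = 265 \left(-180 - - \frac{5}{7}\right) = 265 \left(-180 + \frac{5}{7}\right) = 265 \left(- \frac{1255}{7}\right) = - \frac{332575}{7}$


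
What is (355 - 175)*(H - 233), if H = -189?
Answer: -75960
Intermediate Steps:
(355 - 175)*(H - 233) = (355 - 175)*(-189 - 233) = 180*(-422) = -75960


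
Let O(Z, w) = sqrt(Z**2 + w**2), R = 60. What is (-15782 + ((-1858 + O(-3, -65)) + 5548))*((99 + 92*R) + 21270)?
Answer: -325141788 + 26889*sqrt(4234) ≈ -3.2339e+8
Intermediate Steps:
(-15782 + ((-1858 + O(-3, -65)) + 5548))*((99 + 92*R) + 21270) = (-15782 + ((-1858 + sqrt((-3)**2 + (-65)**2)) + 5548))*((99 + 92*60) + 21270) = (-15782 + ((-1858 + sqrt(9 + 4225)) + 5548))*((99 + 5520) + 21270) = (-15782 + ((-1858 + sqrt(4234)) + 5548))*(5619 + 21270) = (-15782 + (3690 + sqrt(4234)))*26889 = (-12092 + sqrt(4234))*26889 = -325141788 + 26889*sqrt(4234)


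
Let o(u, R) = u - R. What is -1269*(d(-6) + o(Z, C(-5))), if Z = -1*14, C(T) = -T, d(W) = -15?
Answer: 43146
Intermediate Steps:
Z = -14
-1269*(d(-6) + o(Z, C(-5))) = -1269*(-15 + (-14 - (-1)*(-5))) = -1269*(-15 + (-14 - 1*5)) = -1269*(-15 + (-14 - 5)) = -1269*(-15 - 19) = -1269*(-34) = 43146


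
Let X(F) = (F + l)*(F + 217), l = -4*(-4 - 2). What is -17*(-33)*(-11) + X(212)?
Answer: 95073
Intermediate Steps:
l = 24 (l = -4*(-6) = 24)
X(F) = (24 + F)*(217 + F) (X(F) = (F + 24)*(F + 217) = (24 + F)*(217 + F))
-17*(-33)*(-11) + X(212) = -17*(-33)*(-11) + (5208 + 212² + 241*212) = 561*(-11) + (5208 + 44944 + 51092) = -6171 + 101244 = 95073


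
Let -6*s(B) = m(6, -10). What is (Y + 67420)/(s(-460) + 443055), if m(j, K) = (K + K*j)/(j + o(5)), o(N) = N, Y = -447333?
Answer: -12537129/14620850 ≈ -0.85748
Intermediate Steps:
m(j, K) = (K + K*j)/(5 + j) (m(j, K) = (K + K*j)/(j + 5) = (K + K*j)/(5 + j))
s(B) = 35/33 (s(B) = -(-5)*(1 + 6)/(3*(5 + 6)) = -(-5)*7/(3*11) = -1/6*(-70/11) = 35/33)
(Y + 67420)/(s(-460) + 443055) = (-447333 + 67420)/(35/33 + 443055) = -379913/14620850/33 = -379913*33/14620850 = -12537129/14620850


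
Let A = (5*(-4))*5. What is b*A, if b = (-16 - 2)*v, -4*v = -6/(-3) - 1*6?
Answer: 1800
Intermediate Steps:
v = 1 (v = -(-6/(-3) - 1*6)/4 = -(-6*(-⅓) - 6)/4 = -(2 - 6)/4 = -¼*(-4) = 1)
A = -100 (A = -20*5 = -100)
b = -18 (b = (-16 - 2)*1 = -18*1 = -18)
b*A = -18*(-100) = 1800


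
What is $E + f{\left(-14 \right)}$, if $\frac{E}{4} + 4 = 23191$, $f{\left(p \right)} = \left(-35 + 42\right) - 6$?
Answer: $92749$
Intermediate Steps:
$f{\left(p \right)} = 1$ ($f{\left(p \right)} = 7 - 6 = 1$)
$E = 92748$ ($E = -16 + 4 \cdot 23191 = -16 + 92764 = 92748$)
$E + f{\left(-14 \right)} = 92748 + 1 = 92749$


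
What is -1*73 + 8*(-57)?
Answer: -529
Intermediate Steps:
-1*73 + 8*(-57) = -73 - 456 = -529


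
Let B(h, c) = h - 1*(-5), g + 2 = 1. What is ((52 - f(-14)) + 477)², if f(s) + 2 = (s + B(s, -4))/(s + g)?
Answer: 63075364/225 ≈ 2.8034e+5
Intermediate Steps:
g = -1 (g = -2 + 1 = -1)
B(h, c) = 5 + h (B(h, c) = h + 5 = 5 + h)
f(s) = -2 + (5 + 2*s)/(-1 + s) (f(s) = -2 + (s + (5 + s))/(s - 1) = -2 + (5 + 2*s)/(-1 + s))
((52 - f(-14)) + 477)² = ((52 - 7/(-1 - 14)) + 477)² = ((52 - 7/(-15)) + 477)² = ((52 - 7*(-1)/15) + 477)² = ((52 - 1*(-7/15)) + 477)² = ((52 + 7/15) + 477)² = (787/15 + 477)² = (7942/15)² = 63075364/225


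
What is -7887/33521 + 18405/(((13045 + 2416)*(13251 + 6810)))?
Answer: -271737731258/1155219775449 ≈ -0.23523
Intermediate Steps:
-7887/33521 + 18405/(((13045 + 2416)*(13251 + 6810))) = -7887*1/33521 + 18405/((15461*20061)) = -7887/33521 + 18405/310163121 = -7887/33521 + 18405*(1/310163121) = -7887/33521 + 2045/34462569 = -271737731258/1155219775449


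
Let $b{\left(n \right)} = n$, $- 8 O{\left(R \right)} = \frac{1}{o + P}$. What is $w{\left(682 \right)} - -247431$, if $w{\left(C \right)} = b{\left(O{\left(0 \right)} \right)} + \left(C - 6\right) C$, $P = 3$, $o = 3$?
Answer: $\frac{34006223}{48} \approx 7.0846 \cdot 10^{5}$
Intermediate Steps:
$O{\left(R \right)} = - \frac{1}{48}$ ($O{\left(R \right)} = - \frac{1}{8 \left(3 + 3\right)} = - \frac{1}{8 \cdot 6} = \left(- \frac{1}{8}\right) \frac{1}{6} = - \frac{1}{48}$)
$w{\left(C \right)} = - \frac{1}{48} + C \left(-6 + C\right)$ ($w{\left(C \right)} = - \frac{1}{48} + \left(C - 6\right) C = - \frac{1}{48} + \left(-6 + C\right) C = - \frac{1}{48} + C \left(-6 + C\right)$)
$w{\left(682 \right)} - -247431 = \left(- \frac{1}{48} + 682^{2} - 4092\right) - -247431 = \left(- \frac{1}{48} + 465124 - 4092\right) + 247431 = \frac{22129535}{48} + 247431 = \frac{34006223}{48}$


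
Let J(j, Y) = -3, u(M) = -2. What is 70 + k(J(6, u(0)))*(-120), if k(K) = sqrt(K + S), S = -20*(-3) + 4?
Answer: 70 - 120*sqrt(61) ≈ -867.23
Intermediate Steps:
S = 64 (S = -5*(-12) + 4 = 60 + 4 = 64)
k(K) = sqrt(64 + K) (k(K) = sqrt(K + 64) = sqrt(64 + K))
70 + k(J(6, u(0)))*(-120) = 70 + sqrt(64 - 3)*(-120) = 70 + sqrt(61)*(-120) = 70 - 120*sqrt(61)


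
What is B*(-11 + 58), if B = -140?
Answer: -6580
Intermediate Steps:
B*(-11 + 58) = -140*(-11 + 58) = -140*47 = -6580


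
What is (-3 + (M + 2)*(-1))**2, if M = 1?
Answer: 36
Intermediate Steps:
(-3 + (M + 2)*(-1))**2 = (-3 + (1 + 2)*(-1))**2 = (-3 + 3*(-1))**2 = (-3 - 3)**2 = (-6)**2 = 36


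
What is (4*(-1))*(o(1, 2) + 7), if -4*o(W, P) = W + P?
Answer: -25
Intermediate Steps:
o(W, P) = -P/4 - W/4 (o(W, P) = -(W + P)/4 = -(P + W)/4 = -P/4 - W/4)
(4*(-1))*(o(1, 2) + 7) = (4*(-1))*((-1/4*2 - 1/4*1) + 7) = -4*((-1/2 - 1/4) + 7) = -4*(-3/4 + 7) = -4*25/4 = -25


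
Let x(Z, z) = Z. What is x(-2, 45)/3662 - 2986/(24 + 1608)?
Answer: -2734499/1494096 ≈ -1.8302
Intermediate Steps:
x(-2, 45)/3662 - 2986/(24 + 1608) = -2/3662 - 2986/(24 + 1608) = -2*1/3662 - 2986/1632 = -1/1831 - 2986*1/1632 = -1/1831 - 1493/816 = -2734499/1494096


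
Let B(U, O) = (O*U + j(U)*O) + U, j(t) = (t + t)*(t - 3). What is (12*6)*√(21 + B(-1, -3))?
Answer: 72*I ≈ 72.0*I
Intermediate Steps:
j(t) = 2*t*(-3 + t) (j(t) = (2*t)*(-3 + t) = 2*t*(-3 + t))
B(U, O) = U + O*U + 2*O*U*(-3 + U) (B(U, O) = (O*U + (2*U*(-3 + U))*O) + U = (O*U + 2*O*U*(-3 + U)) + U = U + O*U + 2*O*U*(-3 + U))
(12*6)*√(21 + B(-1, -3)) = (12*6)*√(21 - (1 - 3 + 2*(-3)*(-3 - 1))) = 72*√(21 - (1 - 3 + 2*(-3)*(-4))) = 72*√(21 - (1 - 3 + 24)) = 72*√(21 - 1*22) = 72*√(21 - 22) = 72*√(-1) = 72*I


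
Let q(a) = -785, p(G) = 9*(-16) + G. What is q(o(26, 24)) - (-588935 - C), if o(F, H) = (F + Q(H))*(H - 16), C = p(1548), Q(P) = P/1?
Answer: 589554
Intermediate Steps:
Q(P) = P (Q(P) = P*1 = P)
p(G) = -144 + G
C = 1404 (C = -144 + 1548 = 1404)
o(F, H) = (-16 + H)*(F + H) (o(F, H) = (F + H)*(H - 16) = (F + H)*(-16 + H) = (-16 + H)*(F + H))
q(o(26, 24)) - (-588935 - C) = -785 - (-588935 - 1*1404) = -785 - (-588935 - 1404) = -785 - 1*(-590339) = -785 + 590339 = 589554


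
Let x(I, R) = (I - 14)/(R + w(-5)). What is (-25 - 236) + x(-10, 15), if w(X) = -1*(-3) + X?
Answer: -3417/13 ≈ -262.85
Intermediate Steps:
w(X) = 3 + X
x(I, R) = (-14 + I)/(-2 + R) (x(I, R) = (I - 14)/(R + (3 - 5)) = (-14 + I)/(R - 2) = (-14 + I)/(-2 + R))
(-25 - 236) + x(-10, 15) = (-25 - 236) + (-14 - 10)/(-2 + 15) = -261 - 24/13 = -3417/13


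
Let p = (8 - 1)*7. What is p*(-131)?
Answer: -6419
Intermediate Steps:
p = 49 (p = 7*7 = 49)
p*(-131) = 49*(-131) = -6419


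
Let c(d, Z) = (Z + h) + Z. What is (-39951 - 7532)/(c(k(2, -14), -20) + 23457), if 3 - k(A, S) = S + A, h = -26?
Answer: -47483/23391 ≈ -2.0300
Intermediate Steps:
k(A, S) = 3 - A - S (k(A, S) = 3 - (S + A) = 3 - (A + S) = 3 + (-A - S) = 3 - A - S)
c(d, Z) = -26 + 2*Z (c(d, Z) = (Z - 26) + Z = (-26 + Z) + Z = -26 + 2*Z)
(-39951 - 7532)/(c(k(2, -14), -20) + 23457) = (-39951 - 7532)/((-26 + 2*(-20)) + 23457) = -47483/((-26 - 40) + 23457) = -47483/(-66 + 23457) = -47483/23391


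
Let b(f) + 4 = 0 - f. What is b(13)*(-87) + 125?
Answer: 1604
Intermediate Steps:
b(f) = -4 - f (b(f) = -4 + (0 - f) = -4 - f)
b(13)*(-87) + 125 = (-4 - 1*13)*(-87) + 125 = (-4 - 13)*(-87) + 125 = -17*(-87) + 125 = 1479 + 125 = 1604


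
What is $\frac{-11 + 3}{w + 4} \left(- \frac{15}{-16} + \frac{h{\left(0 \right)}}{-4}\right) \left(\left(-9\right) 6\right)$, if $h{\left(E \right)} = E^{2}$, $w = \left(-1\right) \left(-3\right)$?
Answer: $\frac{405}{7} \approx 57.857$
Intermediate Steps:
$w = 3$
$\frac{-11 + 3}{w + 4} \left(- \frac{15}{-16} + \frac{h{\left(0 \right)}}{-4}\right) \left(\left(-9\right) 6\right) = \frac{-11 + 3}{3 + 4} \left(- \frac{15}{-16} + \frac{0^{2}}{-4}\right) \left(\left(-9\right) 6\right) = - \frac{8}{7} \left(\left(-15\right) \left(- \frac{1}{16}\right) + 0 \left(- \frac{1}{4}\right)\right) \left(-54\right) = \left(-8\right) \frac{1}{7} \left(\frac{15}{16} + 0\right) \left(-54\right) = \left(- \frac{8}{7}\right) \frac{15}{16} \left(-54\right) = \left(- \frac{15}{14}\right) \left(-54\right) = \frac{405}{7}$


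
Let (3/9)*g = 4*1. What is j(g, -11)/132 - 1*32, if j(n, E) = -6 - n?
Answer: -707/22 ≈ -32.136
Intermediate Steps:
g = 12 (g = 3*(4*1) = 3*4 = 12)
j(g, -11)/132 - 1*32 = (-6 - 1*12)/132 - 1*32 = (-6 - 12)*(1/132) - 32 = -18*1/132 - 32 = -3/22 - 32 = -707/22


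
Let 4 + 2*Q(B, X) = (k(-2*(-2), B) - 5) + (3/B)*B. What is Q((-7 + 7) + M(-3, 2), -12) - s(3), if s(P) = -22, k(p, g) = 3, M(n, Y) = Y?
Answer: 41/2 ≈ 20.500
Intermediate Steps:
Q(B, X) = -3/2 (Q(B, X) = -2 + ((3 - 5) + (3/B)*B)/2 = -2 + (-2 + 3)/2 = -2 + (½)*1 = -2 + ½ = -3/2)
Q((-7 + 7) + M(-3, 2), -12) - s(3) = -3/2 - 1*(-22) = -3/2 + 22 = 41/2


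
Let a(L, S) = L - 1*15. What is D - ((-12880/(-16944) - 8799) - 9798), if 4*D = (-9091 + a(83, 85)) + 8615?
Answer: 19585400/1059 ≈ 18494.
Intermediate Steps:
a(L, S) = -15 + L (a(L, S) = L - 15 = -15 + L)
D = -102 (D = ((-9091 + (-15 + 83)) + 8615)/4 = ((-9091 + 68) + 8615)/4 = (-9023 + 8615)/4 = (¼)*(-408) = -102)
D - ((-12880/(-16944) - 8799) - 9798) = -102 - ((-12880/(-16944) - 8799) - 9798) = -102 - ((-12880*(-1/16944) - 8799) - 9798) = -102 - ((805/1059 - 8799) - 9798) = -102 - (-9317336/1059 - 9798) = -102 - 1*(-19693418/1059) = -102 + 19693418/1059 = 19585400/1059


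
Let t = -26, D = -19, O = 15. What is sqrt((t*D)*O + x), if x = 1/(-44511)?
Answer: sqrt(14680907742099)/44511 ≈ 86.081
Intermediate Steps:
x = -1/44511 ≈ -2.2466e-5
sqrt((t*D)*O + x) = sqrt(-26*(-19)*15 - 1/44511) = sqrt(494*15 - 1/44511) = sqrt(7410 - 1/44511) = sqrt(329826509/44511) = sqrt(14680907742099)/44511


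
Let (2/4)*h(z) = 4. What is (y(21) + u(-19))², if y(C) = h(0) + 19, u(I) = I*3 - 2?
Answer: 1024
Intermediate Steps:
h(z) = 8 (h(z) = 2*4 = 8)
u(I) = -2 + 3*I (u(I) = 3*I - 2 = -2 + 3*I)
y(C) = 27 (y(C) = 8 + 19 = 27)
(y(21) + u(-19))² = (27 + (-2 + 3*(-19)))² = (27 + (-2 - 57))² = (27 - 59)² = (-32)² = 1024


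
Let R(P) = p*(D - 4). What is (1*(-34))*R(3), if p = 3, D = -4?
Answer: 816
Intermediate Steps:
R(P) = -24 (R(P) = 3*(-4 - 4) = 3*(-8) = -24)
(1*(-34))*R(3) = (1*(-34))*(-24) = -34*(-24) = 816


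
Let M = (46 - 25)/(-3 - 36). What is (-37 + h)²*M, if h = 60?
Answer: -3703/13 ≈ -284.85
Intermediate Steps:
M = -7/13 (M = 21/(-39) = 21*(-1/39) = -7/13 ≈ -0.53846)
(-37 + h)²*M = (-37 + 60)²*(-7/13) = 23²*(-7/13) = 529*(-7/13) = -3703/13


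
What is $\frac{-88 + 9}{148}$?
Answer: $- \frac{79}{148} \approx -0.53378$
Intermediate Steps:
$\frac{-88 + 9}{148} = \left(-79\right) \frac{1}{148} = - \frac{79}{148}$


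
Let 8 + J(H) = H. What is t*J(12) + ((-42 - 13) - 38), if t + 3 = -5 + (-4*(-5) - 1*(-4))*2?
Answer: 67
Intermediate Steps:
J(H) = -8 + H
t = 40 (t = -3 + (-5 + (-4*(-5) - 1*(-4))*2) = -3 + (-5 + (20 + 4)*2) = -3 + (-5 + 24*2) = -3 + (-5 + 48) = -3 + 43 = 40)
t*J(12) + ((-42 - 13) - 38) = 40*(-8 + 12) + ((-42 - 13) - 38) = 40*4 + (-55 - 38) = 160 - 93 = 67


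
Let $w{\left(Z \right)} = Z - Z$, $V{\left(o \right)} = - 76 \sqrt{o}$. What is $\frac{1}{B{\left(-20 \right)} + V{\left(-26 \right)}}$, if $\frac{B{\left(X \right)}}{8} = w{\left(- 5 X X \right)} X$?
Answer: $\frac{i \sqrt{26}}{1976} \approx 0.0025805 i$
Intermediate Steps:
$w{\left(Z \right)} = 0$
$B{\left(X \right)} = 0$ ($B{\left(X \right)} = 8 \cdot 0 X = 8 \cdot 0 = 0$)
$\frac{1}{B{\left(-20 \right)} + V{\left(-26 \right)}} = \frac{1}{0 - 76 \sqrt{-26}} = \frac{1}{0 - 76 i \sqrt{26}} = \frac{1}{\left(-76\right) i \sqrt{26}} = \frac{i \sqrt{26}}{1976}$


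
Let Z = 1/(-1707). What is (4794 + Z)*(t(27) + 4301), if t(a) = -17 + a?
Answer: 11759484009/569 ≈ 2.0667e+7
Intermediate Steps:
Z = -1/1707 ≈ -0.00058582
(4794 + Z)*(t(27) + 4301) = (4794 - 1/1707)*((-17 + 27) + 4301) = 8183357*(10 + 4301)/1707 = (8183357/1707)*4311 = 11759484009/569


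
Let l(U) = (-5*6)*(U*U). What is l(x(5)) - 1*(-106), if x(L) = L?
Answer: -644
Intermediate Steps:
l(U) = -30*U**2
l(x(5)) - 1*(-106) = -30*5**2 - 1*(-106) = -30*25 + 106 = -750 + 106 = -644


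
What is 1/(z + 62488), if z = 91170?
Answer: 1/153658 ≈ 6.5080e-6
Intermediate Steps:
1/(z + 62488) = 1/(91170 + 62488) = 1/153658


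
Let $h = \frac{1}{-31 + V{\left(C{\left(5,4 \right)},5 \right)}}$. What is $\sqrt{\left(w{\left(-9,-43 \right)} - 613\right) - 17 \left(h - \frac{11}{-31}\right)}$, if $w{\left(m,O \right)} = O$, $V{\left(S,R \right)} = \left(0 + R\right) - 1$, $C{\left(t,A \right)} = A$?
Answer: $\frac{i \sqrt{51484242}}{279} \approx 25.718 i$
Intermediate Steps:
$V{\left(S,R \right)} = -1 + R$ ($V{\left(S,R \right)} = R - 1 = -1 + R$)
$h = - \frac{1}{27}$ ($h = \frac{1}{-31 + \left(-1 + 5\right)} = \frac{1}{-31 + 4} = \frac{1}{-27} = - \frac{1}{27} \approx -0.037037$)
$\sqrt{\left(w{\left(-9,-43 \right)} - 613\right) - 17 \left(h - \frac{11}{-31}\right)} = \sqrt{\left(-43 - 613\right) - 17 \left(- \frac{1}{27} - \frac{11}{-31}\right)} = \sqrt{\left(-43 - 613\right) - 17 \left(- \frac{1}{27} - - \frac{11}{31}\right)} = \sqrt{-656 - 17 \left(- \frac{1}{27} + \frac{11}{31}\right)} = \sqrt{-656 - \frac{4522}{837}} = \sqrt{- \frac{553594}{837}} = \frac{i \sqrt{51484242}}{279}$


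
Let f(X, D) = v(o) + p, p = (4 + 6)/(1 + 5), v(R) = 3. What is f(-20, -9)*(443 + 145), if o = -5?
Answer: 2744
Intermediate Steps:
p = 5/3 (p = 10/6 = 10*(1/6) = 5/3 ≈ 1.6667)
f(X, D) = 14/3 (f(X, D) = 3 + 5/3 = 14/3)
f(-20, -9)*(443 + 145) = 14*(443 + 145)/3 = (14/3)*588 = 2744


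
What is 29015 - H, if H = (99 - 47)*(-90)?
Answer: 33695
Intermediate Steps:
H = -4680 (H = 52*(-90) = -4680)
29015 - H = 29015 - 1*(-4680) = 29015 + 4680 = 33695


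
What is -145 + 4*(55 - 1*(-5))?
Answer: 95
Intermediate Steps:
-145 + 4*(55 - 1*(-5)) = -145 + 4*(55 + 5) = -145 + 4*60 = -145 + 240 = 95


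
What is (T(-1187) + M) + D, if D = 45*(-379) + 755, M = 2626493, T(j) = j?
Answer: 2609006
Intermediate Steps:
D = -16300 (D = -17055 + 755 = -16300)
(T(-1187) + M) + D = (-1187 + 2626493) - 16300 = 2625306 - 16300 = 2609006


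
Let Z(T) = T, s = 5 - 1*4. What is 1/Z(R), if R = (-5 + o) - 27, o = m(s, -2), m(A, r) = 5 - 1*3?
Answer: -1/30 ≈ -0.033333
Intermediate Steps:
s = 1 (s = 5 - 4 = 1)
m(A, r) = 2 (m(A, r) = 5 - 3 = 2)
o = 2
R = -30 (R = (-5 + 2) - 27 = -3 - 27 = -30)
1/Z(R) = 1/(-30) = -1/30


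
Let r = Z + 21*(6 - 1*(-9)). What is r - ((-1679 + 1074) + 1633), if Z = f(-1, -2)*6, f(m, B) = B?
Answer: -725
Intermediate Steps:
Z = -12 (Z = -2*6 = -12)
r = 303 (r = -12 + 21*(6 - 1*(-9)) = -12 + 21*(6 + 9) = -12 + 21*15 = -12 + 315 = 303)
r - ((-1679 + 1074) + 1633) = 303 - ((-1679 + 1074) + 1633) = 303 - (-605 + 1633) = 303 - 1*1028 = 303 - 1028 = -725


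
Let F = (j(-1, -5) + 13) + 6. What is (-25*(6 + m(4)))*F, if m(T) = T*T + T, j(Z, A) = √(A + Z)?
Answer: -12350 - 650*I*√6 ≈ -12350.0 - 1592.2*I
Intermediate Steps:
m(T) = T + T² (m(T) = T² + T = T + T²)
F = 19 + I*√6 (F = (√(-5 - 1) + 13) + 6 = (√(-6) + 13) + 6 = (I*√6 + 13) + 6 = (13 + I*√6) + 6 = 19 + I*√6 ≈ 19.0 + 2.4495*I)
(-25*(6 + m(4)))*F = (-25*(6 + 4*(1 + 4)))*(19 + I*√6) = (-25*(6 + 4*5))*(19 + I*√6) = (-25*(6 + 20))*(19 + I*√6) = (-25*26)*(19 + I*√6) = -650*(19 + I*√6) = -12350 - 650*I*√6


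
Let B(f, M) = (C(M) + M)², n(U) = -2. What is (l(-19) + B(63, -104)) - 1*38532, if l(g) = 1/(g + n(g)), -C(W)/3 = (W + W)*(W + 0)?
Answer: 88724190827/21 ≈ 4.2250e+9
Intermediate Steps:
C(W) = -6*W² (C(W) = -3*(W + W)*(W + 0) = -3*2*W*W = -6*W²)
B(f, M) = (M - 6*M²)² (B(f, M) = (-6*M² + M)² = (M - 6*M²)²)
l(g) = 1/(-2 + g) (l(g) = 1/(g - 2) = 1/(-2 + g))
(l(-19) + B(63, -104)) - 1*38532 = (1/(-2 - 19) + (-104)²*(-1 + 6*(-104))²) - 1*38532 = (1/(-21) + 10816*(-1 - 624)²) - 38532 = (-1/21 + 10816*(-625)²) - 38532 = (-1/21 + 10816*390625) - 38532 = (-1/21 + 4225000000) - 38532 = 88724999999/21 - 38532 = 88724190827/21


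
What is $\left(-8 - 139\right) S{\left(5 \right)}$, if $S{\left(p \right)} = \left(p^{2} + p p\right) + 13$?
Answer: $-9261$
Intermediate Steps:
$S{\left(p \right)} = 13 + 2 p^{2}$ ($S{\left(p \right)} = \left(p^{2} + p^{2}\right) + 13 = 2 p^{2} + 13 = 13 + 2 p^{2}$)
$\left(-8 - 139\right) S{\left(5 \right)} = \left(-8 - 139\right) \left(13 + 2 \cdot 5^{2}\right) = - 147 \left(13 + 2 \cdot 25\right) = - 147 \left(13 + 50\right) = \left(-147\right) 63 = -9261$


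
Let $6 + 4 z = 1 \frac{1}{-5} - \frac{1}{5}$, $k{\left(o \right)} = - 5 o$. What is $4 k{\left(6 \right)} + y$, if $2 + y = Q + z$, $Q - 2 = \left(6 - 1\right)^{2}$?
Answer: $- \frac{483}{5} \approx -96.6$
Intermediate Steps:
$z = - \frac{8}{5}$ ($z = - \frac{3}{2} + \frac{1 \frac{1}{-5} - \frac{1}{5}}{4} = - \frac{3}{2} + \frac{1 \left(- \frac{1}{5}\right) - \frac{1}{5}}{4} = - \frac{3}{2} + \frac{- \frac{1}{5} - \frac{1}{5}}{4} = - \frac{3}{2} + \frac{1}{4} \left(- \frac{2}{5}\right) = - \frac{3}{2} - \frac{1}{10} = - \frac{8}{5} \approx -1.6$)
$Q = 27$ ($Q = 2 + \left(6 - 1\right)^{2} = 2 + 5^{2} = 2 + 25 = 27$)
$y = \frac{117}{5}$ ($y = -2 + \left(27 - \frac{8}{5}\right) = -2 + \frac{127}{5} = \frac{117}{5} \approx 23.4$)
$4 k{\left(6 \right)} + y = 4 \left(\left(-5\right) 6\right) + \frac{117}{5} = 4 \left(-30\right) + \frac{117}{5} = -120 + \frac{117}{5} = - \frac{483}{5}$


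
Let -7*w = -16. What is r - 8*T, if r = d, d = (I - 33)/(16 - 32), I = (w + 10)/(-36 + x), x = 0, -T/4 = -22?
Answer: -1415063/2016 ≈ -701.92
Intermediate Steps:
T = 88 (T = -4*(-22) = 88)
w = 16/7 (w = -1/7*(-16) = 16/7 ≈ 2.2857)
I = -43/126 (I = (16/7 + 10)/(-36 + 0) = (86/7)/(-36) = (86/7)*(-1/36) = -43/126 ≈ -0.34127)
d = 4201/2016 (d = (-43/126 - 33)/(16 - 32) = -4201/126/(-16) = -4201/126*(-1/16) = 4201/2016 ≈ 2.0838)
r = 4201/2016 ≈ 2.0838
r - 8*T = 4201/2016 - 8*88 = 4201/2016 - 704 = -1415063/2016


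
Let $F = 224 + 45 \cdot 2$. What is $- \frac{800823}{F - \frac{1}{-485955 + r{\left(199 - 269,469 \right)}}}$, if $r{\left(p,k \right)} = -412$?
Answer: $- \frac{129831293347}{50906413} \approx -2550.4$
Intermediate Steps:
$F = 314$ ($F = 224 + 90 = 314$)
$- \frac{800823}{F - \frac{1}{-485955 + r{\left(199 - 269,469 \right)}}} = - \frac{800823}{314 - \frac{1}{-485955 - 412}} = - \frac{800823}{314 - \frac{1}{-486367}} = - \frac{800823}{314 - - \frac{1}{486367}} = - \frac{800823}{314 + \frac{1}{486367}} = - \frac{800823}{\frac{152719239}{486367}} = \left(-800823\right) \frac{486367}{152719239} = - \frac{129831293347}{50906413}$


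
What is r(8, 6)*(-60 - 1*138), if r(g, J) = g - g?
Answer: 0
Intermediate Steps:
r(g, J) = 0
r(8, 6)*(-60 - 1*138) = 0*(-60 - 1*138) = 0*(-60 - 138) = 0*(-198) = 0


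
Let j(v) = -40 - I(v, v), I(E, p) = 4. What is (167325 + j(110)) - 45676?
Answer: 121605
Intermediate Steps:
j(v) = -44 (j(v) = -40 - 1*4 = -40 - 4 = -44)
(167325 + j(110)) - 45676 = (167325 - 44) - 45676 = 167281 - 45676 = 121605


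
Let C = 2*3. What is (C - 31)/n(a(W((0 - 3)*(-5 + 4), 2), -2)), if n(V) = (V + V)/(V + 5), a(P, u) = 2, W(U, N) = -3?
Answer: -175/4 ≈ -43.750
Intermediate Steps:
n(V) = 2*V/(5 + V) (n(V) = (2*V)/(5 + V) = 2*V/(5 + V))
C = 6
(C - 31)/n(a(W((0 - 3)*(-5 + 4), 2), -2)) = (6 - 31)/((2*2/(5 + 2))) = -25/(2*2/7) = -25/(2*2*(⅐)) = -25/4/7 = -25*7/4 = -175/4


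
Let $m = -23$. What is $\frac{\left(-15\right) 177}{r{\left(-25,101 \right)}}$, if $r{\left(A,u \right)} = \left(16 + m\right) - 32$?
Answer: $\frac{885}{13} \approx 68.077$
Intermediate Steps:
$r{\left(A,u \right)} = -39$ ($r{\left(A,u \right)} = \left(16 - 23\right) - 32 = -7 - 32 = -39$)
$\frac{\left(-15\right) 177}{r{\left(-25,101 \right)}} = \frac{\left(-15\right) 177}{-39} = \left(-2655\right) \left(- \frac{1}{39}\right) = \frac{885}{13}$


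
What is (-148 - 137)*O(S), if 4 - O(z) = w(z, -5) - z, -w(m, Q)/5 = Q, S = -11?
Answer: 9120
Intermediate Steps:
w(m, Q) = -5*Q
O(z) = -21 + z (O(z) = 4 - (-5*(-5) - z) = 4 - (25 - z) = 4 + (-25 + z) = -21 + z)
(-148 - 137)*O(S) = (-148 - 137)*(-21 - 11) = -285*(-32) = 9120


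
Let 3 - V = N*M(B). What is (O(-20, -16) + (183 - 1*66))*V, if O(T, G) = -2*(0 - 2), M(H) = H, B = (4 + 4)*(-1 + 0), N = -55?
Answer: -52877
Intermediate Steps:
B = -8 (B = 8*(-1) = -8)
V = -437 (V = 3 - (-55)*(-8) = 3 - 1*440 = 3 - 440 = -437)
O(T, G) = 4 (O(T, G) = -2*(-2) = 4)
(O(-20, -16) + (183 - 1*66))*V = (4 + (183 - 1*66))*(-437) = (4 + (183 - 66))*(-437) = (4 + 117)*(-437) = 121*(-437) = -52877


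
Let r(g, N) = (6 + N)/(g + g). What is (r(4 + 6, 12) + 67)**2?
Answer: 461041/100 ≈ 4610.4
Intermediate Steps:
r(g, N) = (6 + N)/(2*g) (r(g, N) = (6 + N)/((2*g)) = (6 + N)*(1/(2*g)) = (6 + N)/(2*g))
(r(4 + 6, 12) + 67)**2 = ((6 + 12)/(2*(4 + 6)) + 67)**2 = ((1/2)*18/10 + 67)**2 = ((1/2)*(1/10)*18 + 67)**2 = (9/10 + 67)**2 = (679/10)**2 = 461041/100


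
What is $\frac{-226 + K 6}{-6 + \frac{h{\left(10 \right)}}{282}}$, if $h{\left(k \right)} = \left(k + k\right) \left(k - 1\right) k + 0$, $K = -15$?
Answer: $- \frac{7426}{9} \approx -825.11$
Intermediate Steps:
$h{\left(k \right)} = 2 k^{2} \left(-1 + k\right)$ ($h{\left(k \right)} = 2 k \left(-1 + k\right) k + 0 = 2 k^{2} \left(-1 + k\right) + 0 = 2 k^{2} \left(-1 + k\right)$)
$\frac{-226 + K 6}{-6 + \frac{h{\left(10 \right)}}{282}} = \frac{-226 - 90}{-6 + \frac{2 \cdot 10^{2} \left(-1 + 10\right)}{282}} = \frac{-226 - 90}{-6 + 2 \cdot 100 \cdot 9 \cdot \frac{1}{282}} = - \frac{316}{-6 + 1800 \cdot \frac{1}{282}} = - \frac{316}{-6 + \frac{300}{47}} = - \frac{316}{\frac{18}{47}} = \left(-316\right) \frac{47}{18} = - \frac{7426}{9}$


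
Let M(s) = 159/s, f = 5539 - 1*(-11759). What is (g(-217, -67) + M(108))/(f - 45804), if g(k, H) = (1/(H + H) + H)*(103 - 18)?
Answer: 13734319/68756472 ≈ 0.19975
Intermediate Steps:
f = 17298 (f = 5539 + 11759 = 17298)
g(k, H) = 85*H + 85/(2*H) (g(k, H) = (1/(2*H) + H)*85 = (H + 1/(2*H))*85 = 85*H + 85/(2*H))
(g(-217, -67) + M(108))/(f - 45804) = ((85*(-67) + (85/2)/(-67)) + 159/108)/(17298 - 45804) = ((-5695 + (85/2)*(-1/67)) + 159*(1/108))/(-28506) = ((-5695 - 85/134) + 53/36)*(-1/28506) = (-763215/134 + 53/36)*(-1/28506) = -13734319/2412*(-1/28506) = 13734319/68756472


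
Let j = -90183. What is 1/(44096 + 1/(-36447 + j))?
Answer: 126630/5583876479 ≈ 2.2678e-5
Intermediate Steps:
1/(44096 + 1/(-36447 + j)) = 1/(44096 + 1/(-36447 - 90183)) = 1/(44096 + 1/(-126630)) = 1/(44096 - 1/126630) = 1/(5583876479/126630) = 126630/5583876479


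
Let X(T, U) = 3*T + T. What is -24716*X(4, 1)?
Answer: -395456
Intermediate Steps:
X(T, U) = 4*T
-24716*X(4, 1) = -98864*4 = -24716*16 = -395456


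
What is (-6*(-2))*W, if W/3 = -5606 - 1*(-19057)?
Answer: 484236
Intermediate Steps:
W = 40353 (W = 3*(-5606 - 1*(-19057)) = 3*(-5606 + 19057) = 3*13451 = 40353)
(-6*(-2))*W = -6*(-2)*40353 = 12*40353 = 484236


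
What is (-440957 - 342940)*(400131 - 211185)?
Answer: -148114202562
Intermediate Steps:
(-440957 - 342940)*(400131 - 211185) = -783897*188946 = -148114202562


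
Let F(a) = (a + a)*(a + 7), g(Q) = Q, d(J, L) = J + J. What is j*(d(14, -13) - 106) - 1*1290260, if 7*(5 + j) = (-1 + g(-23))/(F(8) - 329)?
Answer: -803590882/623 ≈ -1.2899e+6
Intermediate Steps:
d(J, L) = 2*J
F(a) = 2*a*(7 + a) (F(a) = (2*a)*(7 + a) = 2*a*(7 + a))
j = -3091/623 (j = -5 + ((-1 - 23)/(2*8*(7 + 8) - 329))/7 = -5 + (-24/(2*8*15 - 329))/7 = -5 + (-24/(240 - 329))/7 = -5 + (-24/(-89))/7 = -5 + (-24*(-1/89))/7 = -5 + (1/7)*(24/89) = -5 + 24/623 = -3091/623 ≈ -4.9615)
j*(d(14, -13) - 106) - 1*1290260 = -3091*(2*14 - 106)/623 - 1*1290260 = -3091*(28 - 106)/623 - 1290260 = -3091/623*(-78) - 1290260 = 241098/623 - 1290260 = -803590882/623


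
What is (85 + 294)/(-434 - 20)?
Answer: -379/454 ≈ -0.83480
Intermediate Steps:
(85 + 294)/(-434 - 20) = 379/(-454) = 379*(-1/454) = -379/454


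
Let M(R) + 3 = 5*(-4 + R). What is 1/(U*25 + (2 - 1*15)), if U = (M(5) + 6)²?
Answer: 1/1587 ≈ 0.00063012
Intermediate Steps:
M(R) = -23 + 5*R (M(R) = -3 + 5*(-4 + R) = -3 + (-20 + 5*R) = -23 + 5*R)
U = 64 (U = ((-23 + 5*5) + 6)² = ((-23 + 25) + 6)² = (2 + 6)² = 8² = 64)
1/(U*25 + (2 - 1*15)) = 1/(64*25 + (2 - 1*15)) = 1/(1600 + (2 - 15)) = 1/(1600 - 13) = 1/1587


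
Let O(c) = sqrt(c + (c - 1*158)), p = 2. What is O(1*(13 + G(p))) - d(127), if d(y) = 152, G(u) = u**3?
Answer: -152 + 2*I*sqrt(29) ≈ -152.0 + 10.77*I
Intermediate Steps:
O(c) = sqrt(-158 + 2*c) (O(c) = sqrt(c + (c - 158)) = sqrt(c + (-158 + c)) = sqrt(-158 + 2*c))
O(1*(13 + G(p))) - d(127) = sqrt(-158 + 2*(1*(13 + 2**3))) - 1*152 = sqrt(-158 + 2*(1*(13 + 8))) - 152 = sqrt(-158 + 2*(1*21)) - 152 = sqrt(-158 + 2*21) - 152 = sqrt(-158 + 42) - 152 = sqrt(-116) - 152 = 2*I*sqrt(29) - 152 = -152 + 2*I*sqrt(29)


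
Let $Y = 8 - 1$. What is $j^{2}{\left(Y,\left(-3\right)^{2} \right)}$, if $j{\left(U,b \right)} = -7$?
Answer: $49$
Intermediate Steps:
$Y = 7$ ($Y = 8 - 1 = 7$)
$j^{2}{\left(Y,\left(-3\right)^{2} \right)} = \left(-7\right)^{2} = 49$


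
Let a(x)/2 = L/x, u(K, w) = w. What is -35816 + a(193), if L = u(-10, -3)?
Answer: -6912494/193 ≈ -35816.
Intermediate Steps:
L = -3
a(x) = -6/x (a(x) = 2*(-3/x) = -6/x)
-35816 + a(193) = -35816 - 6/193 = -6912494/193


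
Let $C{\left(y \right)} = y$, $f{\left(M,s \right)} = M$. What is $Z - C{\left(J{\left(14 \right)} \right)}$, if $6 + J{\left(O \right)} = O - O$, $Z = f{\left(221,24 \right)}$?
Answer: $227$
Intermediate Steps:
$Z = 221$
$J{\left(O \right)} = -6$ ($J{\left(O \right)} = -6 + \left(O - O\right) = -6 + 0 = -6$)
$Z - C{\left(J{\left(14 \right)} \right)} = 221 - -6 = 221 + 6 = 227$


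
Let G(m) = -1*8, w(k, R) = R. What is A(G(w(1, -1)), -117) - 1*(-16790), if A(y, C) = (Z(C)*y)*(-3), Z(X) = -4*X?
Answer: 28022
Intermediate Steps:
G(m) = -8
A(y, C) = 12*C*y (A(y, C) = ((-4*C)*y)*(-3) = -4*C*y*(-3) = 12*C*y)
A(G(w(1, -1)), -117) - 1*(-16790) = 12*(-117)*(-8) - 1*(-16790) = 11232 + 16790 = 28022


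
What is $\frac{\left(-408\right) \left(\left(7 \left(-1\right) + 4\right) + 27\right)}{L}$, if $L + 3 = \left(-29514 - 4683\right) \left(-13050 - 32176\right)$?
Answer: $- \frac{3264}{515531173} \approx -6.3313 \cdot 10^{-6}$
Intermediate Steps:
$L = 1546593519$ ($L = -3 + \left(-29514 - 4683\right) \left(-13050 - 32176\right) = -3 - -1546593522 = -3 + 1546593522 = 1546593519$)
$\frac{\left(-408\right) \left(\left(7 \left(-1\right) + 4\right) + 27\right)}{L} = \frac{\left(-408\right) \left(\left(7 \left(-1\right) + 4\right) + 27\right)}{1546593519} = - 408 \left(\left(-7 + 4\right) + 27\right) \frac{1}{1546593519} = - 408 \left(-3 + 27\right) \frac{1}{1546593519} = \left(-408\right) 24 \cdot \frac{1}{1546593519} = \left(-9792\right) \frac{1}{1546593519} = - \frac{3264}{515531173}$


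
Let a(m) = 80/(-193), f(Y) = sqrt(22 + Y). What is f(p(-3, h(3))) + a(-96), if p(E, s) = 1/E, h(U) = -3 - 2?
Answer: -80/193 + sqrt(195)/3 ≈ 4.2402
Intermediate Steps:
h(U) = -5
a(m) = -80/193 (a(m) = 80*(-1/193) = -80/193)
f(p(-3, h(3))) + a(-96) = sqrt(22 + 1/(-3)) - 80/193 = sqrt(22 - 1/3) - 80/193 = sqrt(65/3) - 80/193 = sqrt(195)/3 - 80/193 = -80/193 + sqrt(195)/3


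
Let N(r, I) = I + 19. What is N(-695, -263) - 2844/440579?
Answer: -107504120/440579 ≈ -244.01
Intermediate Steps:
N(r, I) = 19 + I
N(-695, -263) - 2844/440579 = (19 - 263) - 2844/440579 = -244 - 2844*1/440579 = -244 - 2844/440579 = -107504120/440579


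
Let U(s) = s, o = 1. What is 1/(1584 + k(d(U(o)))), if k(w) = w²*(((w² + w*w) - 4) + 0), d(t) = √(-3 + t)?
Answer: 1/1600 ≈ 0.00062500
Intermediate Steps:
k(w) = w²*(-4 + 2*w²) (k(w) = w²*(((w² + w²) - 4) + 0) = w²*((2*w² - 4) + 0) = w²*((-4 + 2*w²) + 0) = w²*(-4 + 2*w²))
1/(1584 + k(d(U(o)))) = 1/(1584 + 2*(√(-3 + 1))²*(-2 + (√(-3 + 1))²)) = 1/(1584 + 2*(√(-2))²*(-2 + (√(-2))²)) = 1/(1584 + 2*(I*√2)²*(-2 + (I*√2)²)) = 1/(1584 + 2*(-2)*(-2 - 2)) = 1/(1584 + 2*(-2)*(-4)) = 1/(1584 + 16) = 1/1600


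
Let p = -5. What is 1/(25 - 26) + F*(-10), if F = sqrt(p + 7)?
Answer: -1 - 10*sqrt(2) ≈ -15.142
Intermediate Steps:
F = sqrt(2) (F = sqrt(-5 + 7) = sqrt(2) ≈ 1.4142)
1/(25 - 26) + F*(-10) = 1/(25 - 26) + sqrt(2)*(-10) = 1/(-1) - 10*sqrt(2) = -1 - 10*sqrt(2)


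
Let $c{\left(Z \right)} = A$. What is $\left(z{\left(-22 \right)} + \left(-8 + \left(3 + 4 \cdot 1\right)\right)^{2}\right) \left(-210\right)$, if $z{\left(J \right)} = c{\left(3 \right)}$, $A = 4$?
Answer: $-1050$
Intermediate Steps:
$c{\left(Z \right)} = 4$
$z{\left(J \right)} = 4$
$\left(z{\left(-22 \right)} + \left(-8 + \left(3 + 4 \cdot 1\right)\right)^{2}\right) \left(-210\right) = \left(4 + \left(-8 + \left(3 + 4 \cdot 1\right)\right)^{2}\right) \left(-210\right) = \left(4 + \left(-8 + \left(3 + 4\right)\right)^{2}\right) \left(-210\right) = \left(4 + \left(-8 + 7\right)^{2}\right) \left(-210\right) = \left(4 + \left(-1\right)^{2}\right) \left(-210\right) = \left(4 + 1\right) \left(-210\right) = 5 \left(-210\right) = -1050$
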